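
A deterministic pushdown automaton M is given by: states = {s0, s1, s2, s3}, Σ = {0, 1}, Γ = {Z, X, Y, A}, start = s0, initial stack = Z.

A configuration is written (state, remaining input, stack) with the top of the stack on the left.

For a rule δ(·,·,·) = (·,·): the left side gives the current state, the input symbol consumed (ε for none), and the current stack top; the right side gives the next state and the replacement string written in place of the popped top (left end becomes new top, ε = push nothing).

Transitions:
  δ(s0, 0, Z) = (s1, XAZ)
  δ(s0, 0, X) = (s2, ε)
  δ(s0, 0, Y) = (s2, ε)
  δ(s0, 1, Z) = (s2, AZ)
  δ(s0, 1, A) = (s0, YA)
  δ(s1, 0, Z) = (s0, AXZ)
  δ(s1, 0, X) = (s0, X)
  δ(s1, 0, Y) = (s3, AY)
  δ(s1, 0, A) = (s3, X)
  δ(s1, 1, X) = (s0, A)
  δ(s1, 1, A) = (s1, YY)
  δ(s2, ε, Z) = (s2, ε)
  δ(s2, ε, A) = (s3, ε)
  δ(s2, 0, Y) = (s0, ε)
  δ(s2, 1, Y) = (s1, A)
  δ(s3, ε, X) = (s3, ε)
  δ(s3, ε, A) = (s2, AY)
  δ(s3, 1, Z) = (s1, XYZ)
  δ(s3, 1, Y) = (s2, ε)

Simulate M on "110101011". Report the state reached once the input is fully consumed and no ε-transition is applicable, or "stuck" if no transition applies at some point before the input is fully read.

(s0, 110101011, Z) ⊢ (s2, 10101011, AZ) ⊢ (s3, 10101011, Z) ⊢ (s1, 0101011, XYZ) ⊢ (s0, 101011, XYZ)
No transition for (s0, 1, top X); M blocks with input 101011 remaining.

stuck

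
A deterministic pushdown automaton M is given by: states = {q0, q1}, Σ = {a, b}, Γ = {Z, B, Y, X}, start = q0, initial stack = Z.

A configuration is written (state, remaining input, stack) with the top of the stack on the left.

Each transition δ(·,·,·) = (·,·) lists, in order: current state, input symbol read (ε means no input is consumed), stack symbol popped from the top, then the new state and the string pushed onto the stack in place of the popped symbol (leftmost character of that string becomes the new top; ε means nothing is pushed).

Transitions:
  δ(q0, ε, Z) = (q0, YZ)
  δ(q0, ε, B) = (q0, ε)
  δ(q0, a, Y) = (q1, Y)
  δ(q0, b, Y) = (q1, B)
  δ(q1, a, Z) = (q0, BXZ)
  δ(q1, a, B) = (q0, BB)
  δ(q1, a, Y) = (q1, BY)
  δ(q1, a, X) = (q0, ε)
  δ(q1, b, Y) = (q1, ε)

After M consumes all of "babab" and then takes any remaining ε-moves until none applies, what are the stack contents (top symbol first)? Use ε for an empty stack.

(q0, babab, Z)
  ε-move, top Z: go to q0, push YZ → (q0, babab, YZ)
  read b, top Y: go to q1, push B → (q1, abab, BZ)
  read a, top B: go to q0, push BB → (q0, bab, BBZ)
  ε-move, top B: go to q0, push ε → (q0, bab, BZ)
  ε-move, top B: go to q0, push ε → (q0, bab, Z)
  ε-move, top Z: go to q0, push YZ → (q0, bab, YZ)
  read b, top Y: go to q1, push B → (q1, ab, BZ)
  read a, top B: go to q0, push BB → (q0, b, BBZ)
  ε-move, top B: go to q0, push ε → (q0, b, BZ)
  ε-move, top B: go to q0, push ε → (q0, b, Z)
  ε-move, top Z: go to q0, push YZ → (q0, b, YZ)
  read b, top Y: go to q1, push B → (q1, ε, BZ)
All input consumed in state q1 with stack BZ.

BZ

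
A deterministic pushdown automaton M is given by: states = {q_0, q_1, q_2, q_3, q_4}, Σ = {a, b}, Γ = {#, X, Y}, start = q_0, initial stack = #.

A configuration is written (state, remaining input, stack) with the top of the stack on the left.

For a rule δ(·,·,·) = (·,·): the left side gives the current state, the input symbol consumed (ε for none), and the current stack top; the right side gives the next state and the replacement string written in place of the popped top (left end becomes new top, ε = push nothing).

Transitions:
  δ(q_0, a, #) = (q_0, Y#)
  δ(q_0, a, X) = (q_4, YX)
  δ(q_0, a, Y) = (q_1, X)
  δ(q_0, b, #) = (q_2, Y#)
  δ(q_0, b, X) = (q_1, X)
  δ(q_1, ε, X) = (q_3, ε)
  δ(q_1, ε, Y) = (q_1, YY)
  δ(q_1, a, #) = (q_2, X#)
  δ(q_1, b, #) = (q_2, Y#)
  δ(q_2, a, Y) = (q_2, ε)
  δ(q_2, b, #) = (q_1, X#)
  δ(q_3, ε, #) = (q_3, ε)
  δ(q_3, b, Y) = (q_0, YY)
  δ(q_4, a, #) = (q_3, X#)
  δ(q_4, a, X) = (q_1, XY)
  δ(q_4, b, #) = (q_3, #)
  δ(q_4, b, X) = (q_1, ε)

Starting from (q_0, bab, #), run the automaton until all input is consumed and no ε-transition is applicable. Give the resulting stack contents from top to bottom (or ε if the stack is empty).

ε

(q_0, bab, #)
  read b, top #: go to q_2, push Y# → (q_2, ab, Y#)
  read a, top Y: go to q_2, push ε → (q_2, b, #)
  read b, top #: go to q_1, push X# → (q_1, ε, X#)
  ε-move, top X: go to q_3, push ε → (q_3, ε, #)
  ε-move, top #: go to q_3, push ε → (q_3, ε, ε)
All input consumed in state q_3 with stack ε.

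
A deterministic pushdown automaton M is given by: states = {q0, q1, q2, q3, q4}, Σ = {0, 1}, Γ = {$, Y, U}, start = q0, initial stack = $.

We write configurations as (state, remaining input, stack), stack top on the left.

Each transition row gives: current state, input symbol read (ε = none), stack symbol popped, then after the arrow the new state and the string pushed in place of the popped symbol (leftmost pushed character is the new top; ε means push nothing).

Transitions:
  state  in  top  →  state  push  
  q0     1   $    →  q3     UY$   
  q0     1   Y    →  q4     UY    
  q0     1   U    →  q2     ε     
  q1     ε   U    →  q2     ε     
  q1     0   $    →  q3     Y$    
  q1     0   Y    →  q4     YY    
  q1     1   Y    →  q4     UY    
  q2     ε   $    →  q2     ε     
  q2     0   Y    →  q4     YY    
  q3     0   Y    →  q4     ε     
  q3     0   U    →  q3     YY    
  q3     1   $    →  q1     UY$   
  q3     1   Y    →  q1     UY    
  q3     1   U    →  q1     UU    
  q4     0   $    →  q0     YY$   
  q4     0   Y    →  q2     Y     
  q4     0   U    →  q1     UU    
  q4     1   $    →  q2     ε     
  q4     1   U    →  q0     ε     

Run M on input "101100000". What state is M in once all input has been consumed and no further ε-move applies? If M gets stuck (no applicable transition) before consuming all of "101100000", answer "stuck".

stuck

(q0, 101100000, $)
  read 1, top $: go to q3, push UY$ → (q3, 01100000, UY$)
  read 0, top U: go to q3, push YY → (q3, 1100000, YYY$)
  read 1, top Y: go to q1, push UY → (q1, 100000, UYYY$)
  ε-move, top U: go to q2, push ε → (q2, 100000, YYY$)
No transition for (q2, 1, top Y); M blocks with input 100000 remaining.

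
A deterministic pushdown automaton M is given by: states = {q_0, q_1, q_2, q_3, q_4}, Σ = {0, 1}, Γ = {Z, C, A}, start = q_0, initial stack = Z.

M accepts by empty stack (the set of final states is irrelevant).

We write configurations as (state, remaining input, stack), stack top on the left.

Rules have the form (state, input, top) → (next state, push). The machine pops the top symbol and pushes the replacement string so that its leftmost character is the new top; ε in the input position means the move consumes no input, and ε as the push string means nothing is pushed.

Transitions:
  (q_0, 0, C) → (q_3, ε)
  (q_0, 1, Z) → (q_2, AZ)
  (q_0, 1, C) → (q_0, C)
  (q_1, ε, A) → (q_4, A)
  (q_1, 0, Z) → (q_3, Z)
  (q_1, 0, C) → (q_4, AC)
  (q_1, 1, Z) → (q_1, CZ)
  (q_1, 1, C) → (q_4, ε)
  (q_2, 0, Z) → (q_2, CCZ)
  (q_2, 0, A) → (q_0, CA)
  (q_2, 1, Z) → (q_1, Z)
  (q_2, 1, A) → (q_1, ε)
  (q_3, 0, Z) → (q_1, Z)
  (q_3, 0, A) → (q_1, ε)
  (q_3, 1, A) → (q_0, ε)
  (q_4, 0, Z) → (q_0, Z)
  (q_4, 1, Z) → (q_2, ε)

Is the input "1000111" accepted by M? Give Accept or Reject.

Accept

(q_0, 1000111, Z)
  read 1, top Z: go to q_2, push AZ → (q_2, 000111, AZ)
  read 0, top A: go to q_0, push CA → (q_0, 00111, CAZ)
  read 0, top C: go to q_3, push ε → (q_3, 0111, AZ)
  read 0, top A: go to q_1, push ε → (q_1, 111, Z)
  read 1, top Z: go to q_1, push CZ → (q_1, 11, CZ)
  read 1, top C: go to q_4, push ε → (q_4, 1, Z)
  read 1, top Z: go to q_2, push ε → (q_2, ε, ε)
All input consumed and the stack is empty.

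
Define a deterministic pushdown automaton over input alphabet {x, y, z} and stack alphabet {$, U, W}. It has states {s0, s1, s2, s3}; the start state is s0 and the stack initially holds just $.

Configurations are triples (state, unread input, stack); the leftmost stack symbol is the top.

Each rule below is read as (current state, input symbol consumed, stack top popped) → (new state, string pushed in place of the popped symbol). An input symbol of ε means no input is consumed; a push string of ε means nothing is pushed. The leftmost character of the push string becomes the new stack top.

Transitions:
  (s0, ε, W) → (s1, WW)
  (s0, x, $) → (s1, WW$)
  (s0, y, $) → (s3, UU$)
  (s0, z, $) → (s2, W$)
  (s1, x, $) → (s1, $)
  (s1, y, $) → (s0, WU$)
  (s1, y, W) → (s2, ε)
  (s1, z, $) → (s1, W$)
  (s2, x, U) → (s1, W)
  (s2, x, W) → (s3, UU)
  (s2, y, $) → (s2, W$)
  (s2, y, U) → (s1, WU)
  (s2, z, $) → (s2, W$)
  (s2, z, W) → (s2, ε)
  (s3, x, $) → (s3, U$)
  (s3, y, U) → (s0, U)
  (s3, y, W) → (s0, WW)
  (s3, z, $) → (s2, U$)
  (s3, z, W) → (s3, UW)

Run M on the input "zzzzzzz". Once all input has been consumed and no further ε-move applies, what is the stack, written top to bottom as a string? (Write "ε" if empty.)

(s0, zzzzzzz, $)
  read z, top $: go to s2, push W$ → (s2, zzzzzz, W$)
  read z, top W: go to s2, push ε → (s2, zzzzz, $)
  read z, top $: go to s2, push W$ → (s2, zzzz, W$)
  read z, top W: go to s2, push ε → (s2, zzz, $)
  read z, top $: go to s2, push W$ → (s2, zz, W$)
  read z, top W: go to s2, push ε → (s2, z, $)
  read z, top $: go to s2, push W$ → (s2, ε, W$)
All input consumed in state s2 with stack W$.

W$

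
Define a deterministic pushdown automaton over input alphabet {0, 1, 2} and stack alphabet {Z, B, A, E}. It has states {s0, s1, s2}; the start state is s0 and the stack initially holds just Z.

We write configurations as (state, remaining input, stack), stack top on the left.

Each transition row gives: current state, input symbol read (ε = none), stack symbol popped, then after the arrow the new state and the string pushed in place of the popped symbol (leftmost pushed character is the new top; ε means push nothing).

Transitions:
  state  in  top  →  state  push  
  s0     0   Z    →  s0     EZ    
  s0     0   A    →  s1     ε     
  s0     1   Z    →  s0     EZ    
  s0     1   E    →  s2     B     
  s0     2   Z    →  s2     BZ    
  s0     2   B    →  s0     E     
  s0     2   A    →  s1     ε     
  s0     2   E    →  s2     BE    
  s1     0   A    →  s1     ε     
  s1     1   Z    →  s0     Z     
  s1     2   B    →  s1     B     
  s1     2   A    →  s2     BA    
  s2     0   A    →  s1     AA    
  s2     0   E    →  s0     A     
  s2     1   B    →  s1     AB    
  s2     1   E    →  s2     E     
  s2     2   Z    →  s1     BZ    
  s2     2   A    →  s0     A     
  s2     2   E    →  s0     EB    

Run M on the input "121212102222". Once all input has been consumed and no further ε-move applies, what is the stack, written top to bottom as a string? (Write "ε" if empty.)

(s0, 121212102222, Z) ⊢ (s0, 21212102222, EZ) ⊢ (s2, 1212102222, BEZ) ⊢ (s1, 212102222, ABEZ) ⊢ (s2, 12102222, BABEZ) ⊢ (s1, 2102222, ABABEZ) ⊢ (s2, 102222, BABABEZ) ⊢ (s1, 02222, ABABABEZ) ⊢ (s1, 2222, BABABEZ) ⊢ (s1, 222, BABABEZ) ⊢ (s1, 22, BABABEZ) ⊢ (s1, 2, BABABEZ) ⊢ (s1, ε, BABABEZ)
All input consumed in state s1 with stack BABABEZ.

BABABEZ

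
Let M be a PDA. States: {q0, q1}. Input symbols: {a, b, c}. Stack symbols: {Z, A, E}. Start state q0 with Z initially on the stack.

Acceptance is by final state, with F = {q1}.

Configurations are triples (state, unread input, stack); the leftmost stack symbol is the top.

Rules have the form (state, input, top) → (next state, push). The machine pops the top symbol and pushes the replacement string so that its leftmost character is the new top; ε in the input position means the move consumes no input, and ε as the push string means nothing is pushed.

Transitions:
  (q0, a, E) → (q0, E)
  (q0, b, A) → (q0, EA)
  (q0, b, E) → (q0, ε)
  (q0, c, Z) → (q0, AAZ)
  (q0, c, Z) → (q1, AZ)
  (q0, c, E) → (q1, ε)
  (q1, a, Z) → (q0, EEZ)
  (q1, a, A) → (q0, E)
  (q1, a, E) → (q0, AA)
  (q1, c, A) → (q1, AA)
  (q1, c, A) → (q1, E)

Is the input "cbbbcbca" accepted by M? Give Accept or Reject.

No computation consumes all input and reaches a final state.

Reject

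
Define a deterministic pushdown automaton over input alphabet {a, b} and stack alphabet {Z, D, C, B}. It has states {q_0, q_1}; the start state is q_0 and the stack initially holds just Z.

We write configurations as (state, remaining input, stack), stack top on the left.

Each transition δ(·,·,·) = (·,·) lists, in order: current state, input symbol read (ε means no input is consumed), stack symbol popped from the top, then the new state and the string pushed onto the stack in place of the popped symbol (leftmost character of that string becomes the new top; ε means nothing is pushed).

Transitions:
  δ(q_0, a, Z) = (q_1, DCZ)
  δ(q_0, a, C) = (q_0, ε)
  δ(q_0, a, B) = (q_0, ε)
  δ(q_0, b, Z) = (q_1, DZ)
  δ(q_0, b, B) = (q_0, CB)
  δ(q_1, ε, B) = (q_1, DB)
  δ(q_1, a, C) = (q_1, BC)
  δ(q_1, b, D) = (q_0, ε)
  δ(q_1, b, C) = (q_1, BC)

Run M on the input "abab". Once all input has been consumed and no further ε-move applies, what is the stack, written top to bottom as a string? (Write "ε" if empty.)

(q_0, abab, Z) ⊢ (q_1, bab, DCZ) ⊢ (q_0, ab, CZ) ⊢ (q_0, b, Z) ⊢ (q_1, ε, DZ)
All input consumed in state q_1 with stack DZ.

DZ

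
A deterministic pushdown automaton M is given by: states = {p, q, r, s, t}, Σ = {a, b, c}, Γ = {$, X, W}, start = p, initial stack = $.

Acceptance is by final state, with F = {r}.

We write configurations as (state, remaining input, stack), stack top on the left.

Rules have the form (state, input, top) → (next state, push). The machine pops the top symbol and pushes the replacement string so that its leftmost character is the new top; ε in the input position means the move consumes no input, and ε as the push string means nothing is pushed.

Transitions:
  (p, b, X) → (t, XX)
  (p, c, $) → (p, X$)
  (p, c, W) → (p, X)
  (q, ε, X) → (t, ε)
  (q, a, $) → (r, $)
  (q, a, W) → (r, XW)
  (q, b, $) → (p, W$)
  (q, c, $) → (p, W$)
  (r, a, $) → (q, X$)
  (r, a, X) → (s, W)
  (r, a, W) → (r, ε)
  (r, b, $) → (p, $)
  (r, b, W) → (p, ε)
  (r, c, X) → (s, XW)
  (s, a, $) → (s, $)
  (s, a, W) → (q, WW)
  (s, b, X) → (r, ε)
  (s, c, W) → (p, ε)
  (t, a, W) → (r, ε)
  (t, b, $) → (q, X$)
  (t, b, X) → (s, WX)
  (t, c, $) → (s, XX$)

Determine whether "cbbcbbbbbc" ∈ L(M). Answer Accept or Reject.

Reject

(p, cbbcbbbbbc, $) ⊢ (p, bbcbbbbbc, X$) ⊢ (t, bcbbbbbc, XX$) ⊢ (s, cbbbbbc, WXX$) ⊢ (p, bbbbbc, XX$) ⊢ (t, bbbbc, XXX$) ⊢ (s, bbbc, WXXX$)
No transition applies at (s, bbbc, WXXX$); input not fully consumed.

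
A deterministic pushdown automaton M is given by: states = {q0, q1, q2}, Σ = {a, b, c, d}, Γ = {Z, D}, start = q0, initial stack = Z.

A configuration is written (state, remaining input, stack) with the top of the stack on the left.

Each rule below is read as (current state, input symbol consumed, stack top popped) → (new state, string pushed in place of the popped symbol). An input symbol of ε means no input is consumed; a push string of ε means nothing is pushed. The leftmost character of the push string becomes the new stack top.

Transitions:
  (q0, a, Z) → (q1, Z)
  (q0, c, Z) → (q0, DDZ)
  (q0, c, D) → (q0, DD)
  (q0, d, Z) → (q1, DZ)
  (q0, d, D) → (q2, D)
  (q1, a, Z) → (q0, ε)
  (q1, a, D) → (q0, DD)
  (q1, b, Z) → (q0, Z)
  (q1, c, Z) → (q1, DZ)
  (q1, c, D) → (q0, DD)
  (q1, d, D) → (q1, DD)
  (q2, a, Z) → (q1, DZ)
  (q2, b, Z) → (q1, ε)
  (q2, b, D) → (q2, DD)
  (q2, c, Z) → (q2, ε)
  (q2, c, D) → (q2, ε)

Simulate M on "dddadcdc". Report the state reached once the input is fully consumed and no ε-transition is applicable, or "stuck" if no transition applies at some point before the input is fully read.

(q0, dddadcdc, Z)
  read d, top Z: go to q1, push DZ → (q1, ddadcdc, DZ)
  read d, top D: go to q1, push DD → (q1, dadcdc, DDZ)
  read d, top D: go to q1, push DD → (q1, adcdc, DDDZ)
  read a, top D: go to q0, push DD → (q0, dcdc, DDDDZ)
  read d, top D: go to q2, push D → (q2, cdc, DDDDZ)
  read c, top D: go to q2, push ε → (q2, dc, DDDZ)
No transition for (q2, d, top D); M blocks with input dc remaining.

stuck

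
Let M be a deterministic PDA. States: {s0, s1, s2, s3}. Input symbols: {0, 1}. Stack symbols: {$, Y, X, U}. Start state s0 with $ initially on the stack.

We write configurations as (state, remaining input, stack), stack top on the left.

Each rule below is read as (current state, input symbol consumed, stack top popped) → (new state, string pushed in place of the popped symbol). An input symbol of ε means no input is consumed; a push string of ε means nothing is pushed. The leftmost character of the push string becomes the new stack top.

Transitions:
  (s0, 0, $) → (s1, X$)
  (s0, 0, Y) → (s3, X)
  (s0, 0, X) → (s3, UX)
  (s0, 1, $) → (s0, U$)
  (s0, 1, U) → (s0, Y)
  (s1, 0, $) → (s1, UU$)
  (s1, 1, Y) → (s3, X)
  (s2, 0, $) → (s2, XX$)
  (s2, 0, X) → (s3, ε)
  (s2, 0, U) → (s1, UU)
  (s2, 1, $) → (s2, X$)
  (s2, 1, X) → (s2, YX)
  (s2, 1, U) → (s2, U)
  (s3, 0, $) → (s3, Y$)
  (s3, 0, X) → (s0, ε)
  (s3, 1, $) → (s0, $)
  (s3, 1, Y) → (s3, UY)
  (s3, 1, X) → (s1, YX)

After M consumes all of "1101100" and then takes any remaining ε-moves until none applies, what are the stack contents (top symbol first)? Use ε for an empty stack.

(s0, 1101100, $)
  read 1, top $: go to s0, push U$ → (s0, 101100, U$)
  read 1, top U: go to s0, push Y → (s0, 01100, Y$)
  read 0, top Y: go to s3, push X → (s3, 1100, X$)
  read 1, top X: go to s1, push YX → (s1, 100, YX$)
  read 1, top Y: go to s3, push X → (s3, 00, XX$)
  read 0, top X: go to s0, push ε → (s0, 0, X$)
  read 0, top X: go to s3, push UX → (s3, ε, UX$)
All input consumed in state s3 with stack UX$.

UX$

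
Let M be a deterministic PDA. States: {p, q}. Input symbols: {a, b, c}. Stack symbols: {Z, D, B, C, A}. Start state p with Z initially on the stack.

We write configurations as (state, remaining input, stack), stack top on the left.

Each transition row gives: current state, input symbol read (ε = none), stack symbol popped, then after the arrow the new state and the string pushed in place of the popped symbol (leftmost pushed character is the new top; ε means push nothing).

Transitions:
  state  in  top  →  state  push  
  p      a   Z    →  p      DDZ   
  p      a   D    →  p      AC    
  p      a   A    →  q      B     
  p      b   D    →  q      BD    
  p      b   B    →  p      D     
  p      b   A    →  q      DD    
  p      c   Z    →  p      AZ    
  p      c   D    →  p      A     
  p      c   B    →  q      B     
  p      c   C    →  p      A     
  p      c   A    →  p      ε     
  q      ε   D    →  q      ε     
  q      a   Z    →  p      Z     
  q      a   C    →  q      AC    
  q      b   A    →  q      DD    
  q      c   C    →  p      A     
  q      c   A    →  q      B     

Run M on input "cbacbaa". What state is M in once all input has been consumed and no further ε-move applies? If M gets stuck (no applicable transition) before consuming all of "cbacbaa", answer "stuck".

(p, cbacbaa, Z) ⊢ (p, bacbaa, AZ) ⊢ (q, acbaa, DDZ) ⊢ (q, acbaa, DZ) ⊢ (q, acbaa, Z) ⊢ (p, cbaa, Z) ⊢ (p, baa, AZ) ⊢ (q, aa, DDZ) ⊢ (q, aa, DZ) ⊢ (q, aa, Z) ⊢ (p, a, Z) ⊢ (p, ε, DDZ)
All input consumed; M is in state p.

p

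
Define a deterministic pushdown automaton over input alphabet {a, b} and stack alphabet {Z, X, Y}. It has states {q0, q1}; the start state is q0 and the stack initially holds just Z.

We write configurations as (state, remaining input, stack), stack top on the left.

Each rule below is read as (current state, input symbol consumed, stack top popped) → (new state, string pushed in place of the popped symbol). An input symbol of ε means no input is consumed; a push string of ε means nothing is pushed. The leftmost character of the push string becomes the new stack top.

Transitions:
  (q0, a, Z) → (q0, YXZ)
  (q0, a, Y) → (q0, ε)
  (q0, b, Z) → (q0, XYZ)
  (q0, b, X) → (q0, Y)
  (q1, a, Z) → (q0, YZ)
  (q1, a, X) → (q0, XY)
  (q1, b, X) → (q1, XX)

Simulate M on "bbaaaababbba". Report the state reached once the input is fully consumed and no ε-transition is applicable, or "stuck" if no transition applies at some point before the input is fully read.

stuck

(q0, bbaaaababbba, Z)
  read b, top Z: go to q0, push XYZ → (q0, baaaababbba, XYZ)
  read b, top X: go to q0, push Y → (q0, aaaababbba, YYZ)
  read a, top Y: go to q0, push ε → (q0, aaababbba, YZ)
  read a, top Y: go to q0, push ε → (q0, aababbba, Z)
  read a, top Z: go to q0, push YXZ → (q0, ababbba, YXZ)
  read a, top Y: go to q0, push ε → (q0, babbba, XZ)
  read b, top X: go to q0, push Y → (q0, abbba, YZ)
  read a, top Y: go to q0, push ε → (q0, bbba, Z)
  read b, top Z: go to q0, push XYZ → (q0, bba, XYZ)
  read b, top X: go to q0, push Y → (q0, ba, YYZ)
No transition for (q0, b, top Y); M blocks with input ba remaining.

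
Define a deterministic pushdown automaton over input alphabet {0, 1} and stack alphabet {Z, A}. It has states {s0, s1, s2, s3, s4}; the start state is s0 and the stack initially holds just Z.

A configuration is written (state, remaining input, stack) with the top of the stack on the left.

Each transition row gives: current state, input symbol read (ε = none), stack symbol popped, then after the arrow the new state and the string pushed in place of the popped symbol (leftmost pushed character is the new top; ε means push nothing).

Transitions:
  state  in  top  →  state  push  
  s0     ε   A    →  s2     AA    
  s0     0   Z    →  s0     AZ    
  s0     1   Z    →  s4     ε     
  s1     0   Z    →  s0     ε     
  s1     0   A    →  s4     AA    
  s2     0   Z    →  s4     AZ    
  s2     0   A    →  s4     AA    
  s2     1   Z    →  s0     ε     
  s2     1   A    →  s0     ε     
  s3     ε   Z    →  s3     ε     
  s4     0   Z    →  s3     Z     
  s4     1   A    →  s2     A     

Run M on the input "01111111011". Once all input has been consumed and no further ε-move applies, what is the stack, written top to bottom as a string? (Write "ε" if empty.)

AAAZ

(s0, 01111111011, Z)
  read 0, top Z: go to s0, push AZ → (s0, 1111111011, AZ)
  ε-move, top A: go to s2, push AA → (s2, 1111111011, AAZ)
  read 1, top A: go to s0, push ε → (s0, 111111011, AZ)
  ε-move, top A: go to s2, push AA → (s2, 111111011, AAZ)
  read 1, top A: go to s0, push ε → (s0, 11111011, AZ)
  ε-move, top A: go to s2, push AA → (s2, 11111011, AAZ)
  read 1, top A: go to s0, push ε → (s0, 1111011, AZ)
  ε-move, top A: go to s2, push AA → (s2, 1111011, AAZ)
  read 1, top A: go to s0, push ε → (s0, 111011, AZ)
  ε-move, top A: go to s2, push AA → (s2, 111011, AAZ)
  read 1, top A: go to s0, push ε → (s0, 11011, AZ)
  ε-move, top A: go to s2, push AA → (s2, 11011, AAZ)
  read 1, top A: go to s0, push ε → (s0, 1011, AZ)
  ε-move, top A: go to s2, push AA → (s2, 1011, AAZ)
  read 1, top A: go to s0, push ε → (s0, 011, AZ)
  ε-move, top A: go to s2, push AA → (s2, 011, AAZ)
  read 0, top A: go to s4, push AA → (s4, 11, AAAZ)
  read 1, top A: go to s2, push A → (s2, 1, AAAZ)
  read 1, top A: go to s0, push ε → (s0, ε, AAZ)
  ε-move, top A: go to s2, push AA → (s2, ε, AAAZ)
All input consumed in state s2 with stack AAAZ.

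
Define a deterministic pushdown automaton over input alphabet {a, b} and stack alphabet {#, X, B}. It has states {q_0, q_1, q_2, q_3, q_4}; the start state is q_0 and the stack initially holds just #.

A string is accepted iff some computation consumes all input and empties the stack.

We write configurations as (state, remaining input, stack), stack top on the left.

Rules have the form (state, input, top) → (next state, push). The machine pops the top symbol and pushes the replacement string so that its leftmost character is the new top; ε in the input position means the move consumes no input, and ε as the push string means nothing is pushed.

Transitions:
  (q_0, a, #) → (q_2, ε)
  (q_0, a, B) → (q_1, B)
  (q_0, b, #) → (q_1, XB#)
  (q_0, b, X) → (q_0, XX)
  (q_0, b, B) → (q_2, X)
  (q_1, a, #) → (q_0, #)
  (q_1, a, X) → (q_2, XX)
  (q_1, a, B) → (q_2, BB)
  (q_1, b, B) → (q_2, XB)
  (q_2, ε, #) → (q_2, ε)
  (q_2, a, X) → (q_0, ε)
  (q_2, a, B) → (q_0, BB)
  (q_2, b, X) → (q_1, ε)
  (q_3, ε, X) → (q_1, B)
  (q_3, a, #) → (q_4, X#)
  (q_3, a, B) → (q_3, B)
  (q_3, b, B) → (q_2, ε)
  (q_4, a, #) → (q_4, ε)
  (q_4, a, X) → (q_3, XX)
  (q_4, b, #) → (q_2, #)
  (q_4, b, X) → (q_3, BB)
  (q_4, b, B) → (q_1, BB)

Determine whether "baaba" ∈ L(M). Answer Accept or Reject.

(q_0, baaba, #)
  read b, top #: go to q_1, push XB# → (q_1, aaba, XB#)
  read a, top X: go to q_2, push XX → (q_2, aba, XXB#)
  read a, top X: go to q_0, push ε → (q_0, ba, XB#)
  read b, top X: go to q_0, push XX → (q_0, a, XXB#)
No transition applies at (q_0, a, XXB#); input not fully consumed.

Reject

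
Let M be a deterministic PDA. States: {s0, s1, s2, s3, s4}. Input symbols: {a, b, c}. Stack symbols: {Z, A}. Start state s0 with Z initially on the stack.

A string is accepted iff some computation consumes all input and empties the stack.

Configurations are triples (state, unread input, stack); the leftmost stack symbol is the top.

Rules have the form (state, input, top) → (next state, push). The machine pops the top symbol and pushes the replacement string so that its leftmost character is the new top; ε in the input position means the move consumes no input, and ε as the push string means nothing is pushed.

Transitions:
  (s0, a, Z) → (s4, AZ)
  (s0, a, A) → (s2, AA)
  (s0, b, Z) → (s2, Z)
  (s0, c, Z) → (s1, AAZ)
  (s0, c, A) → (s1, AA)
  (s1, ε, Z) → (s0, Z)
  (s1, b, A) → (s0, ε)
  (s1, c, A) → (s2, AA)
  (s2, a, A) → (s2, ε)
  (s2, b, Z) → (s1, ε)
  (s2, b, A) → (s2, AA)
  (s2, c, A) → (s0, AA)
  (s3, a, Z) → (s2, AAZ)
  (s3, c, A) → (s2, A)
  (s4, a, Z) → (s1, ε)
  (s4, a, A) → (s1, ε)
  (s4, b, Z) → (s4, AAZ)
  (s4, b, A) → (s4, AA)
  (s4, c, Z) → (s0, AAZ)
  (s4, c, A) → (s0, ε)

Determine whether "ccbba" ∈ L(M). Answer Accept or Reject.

Reject

(s0, ccbba, Z) ⊢ (s1, cbba, AAZ) ⊢ (s2, bba, AAAZ) ⊢ (s2, ba, AAAAZ) ⊢ (s2, a, AAAAAZ) ⊢ (s2, ε, AAAAZ)
All input consumed; stack is AAAAZ, not empty, and no further ε-move applies.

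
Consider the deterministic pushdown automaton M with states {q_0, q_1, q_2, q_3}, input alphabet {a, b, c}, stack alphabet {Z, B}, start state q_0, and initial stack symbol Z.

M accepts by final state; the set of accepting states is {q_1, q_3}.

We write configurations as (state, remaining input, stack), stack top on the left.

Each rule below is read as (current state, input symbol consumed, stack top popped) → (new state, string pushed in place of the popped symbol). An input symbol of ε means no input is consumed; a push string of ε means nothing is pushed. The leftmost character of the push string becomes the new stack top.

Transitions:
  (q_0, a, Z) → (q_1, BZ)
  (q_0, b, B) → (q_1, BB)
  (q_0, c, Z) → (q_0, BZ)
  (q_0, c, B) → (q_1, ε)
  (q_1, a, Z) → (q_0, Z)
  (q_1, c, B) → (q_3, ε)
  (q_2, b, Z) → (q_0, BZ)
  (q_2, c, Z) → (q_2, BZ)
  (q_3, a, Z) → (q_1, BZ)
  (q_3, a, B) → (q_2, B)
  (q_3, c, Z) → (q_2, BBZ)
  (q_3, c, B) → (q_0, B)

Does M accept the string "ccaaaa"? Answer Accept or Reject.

(q_0, ccaaaa, Z)
  read c, top Z: go to q_0, push BZ → (q_0, caaaa, BZ)
  read c, top B: go to q_1, push ε → (q_1, aaaa, Z)
  read a, top Z: go to q_0, push Z → (q_0, aaa, Z)
  read a, top Z: go to q_1, push BZ → (q_1, aa, BZ)
No transition applies at (q_1, aa, BZ); input not fully consumed.

Reject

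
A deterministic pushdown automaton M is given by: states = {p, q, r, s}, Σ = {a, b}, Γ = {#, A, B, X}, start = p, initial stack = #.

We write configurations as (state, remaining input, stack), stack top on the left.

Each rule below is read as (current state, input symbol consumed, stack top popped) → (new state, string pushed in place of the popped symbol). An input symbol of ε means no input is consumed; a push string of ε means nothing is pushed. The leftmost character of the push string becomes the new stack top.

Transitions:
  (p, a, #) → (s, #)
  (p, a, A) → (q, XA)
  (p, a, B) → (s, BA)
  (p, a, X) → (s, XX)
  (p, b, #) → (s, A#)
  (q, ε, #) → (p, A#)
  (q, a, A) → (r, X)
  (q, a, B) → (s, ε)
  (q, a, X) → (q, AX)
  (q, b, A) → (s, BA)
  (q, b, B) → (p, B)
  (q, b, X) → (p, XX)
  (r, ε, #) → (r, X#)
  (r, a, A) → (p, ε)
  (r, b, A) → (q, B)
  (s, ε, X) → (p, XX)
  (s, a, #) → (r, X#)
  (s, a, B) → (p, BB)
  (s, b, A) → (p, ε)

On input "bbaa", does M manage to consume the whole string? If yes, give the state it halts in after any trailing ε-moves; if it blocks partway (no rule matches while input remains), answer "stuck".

(p, bbaa, #) ⊢ (s, baa, A#) ⊢ (p, aa, #) ⊢ (s, a, #) ⊢ (r, ε, X#)
All input consumed; M is in state r.

r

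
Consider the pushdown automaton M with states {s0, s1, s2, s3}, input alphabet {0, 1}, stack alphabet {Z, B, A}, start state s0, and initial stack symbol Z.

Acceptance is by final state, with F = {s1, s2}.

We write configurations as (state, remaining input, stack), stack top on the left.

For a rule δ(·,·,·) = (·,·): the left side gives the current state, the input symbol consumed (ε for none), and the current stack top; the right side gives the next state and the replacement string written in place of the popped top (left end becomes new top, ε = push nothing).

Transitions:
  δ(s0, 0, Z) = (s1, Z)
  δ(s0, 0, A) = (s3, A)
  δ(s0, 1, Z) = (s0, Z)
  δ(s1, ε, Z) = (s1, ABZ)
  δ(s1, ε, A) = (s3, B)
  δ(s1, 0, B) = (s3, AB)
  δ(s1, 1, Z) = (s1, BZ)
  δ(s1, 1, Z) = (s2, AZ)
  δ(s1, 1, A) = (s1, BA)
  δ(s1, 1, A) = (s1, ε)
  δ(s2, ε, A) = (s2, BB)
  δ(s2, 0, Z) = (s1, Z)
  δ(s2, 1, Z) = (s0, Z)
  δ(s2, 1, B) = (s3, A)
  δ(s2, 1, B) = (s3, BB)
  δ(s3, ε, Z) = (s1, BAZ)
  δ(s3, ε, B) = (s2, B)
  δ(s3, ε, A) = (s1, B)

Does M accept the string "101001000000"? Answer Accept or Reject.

No computation consumes all input and reaches a final state.

Reject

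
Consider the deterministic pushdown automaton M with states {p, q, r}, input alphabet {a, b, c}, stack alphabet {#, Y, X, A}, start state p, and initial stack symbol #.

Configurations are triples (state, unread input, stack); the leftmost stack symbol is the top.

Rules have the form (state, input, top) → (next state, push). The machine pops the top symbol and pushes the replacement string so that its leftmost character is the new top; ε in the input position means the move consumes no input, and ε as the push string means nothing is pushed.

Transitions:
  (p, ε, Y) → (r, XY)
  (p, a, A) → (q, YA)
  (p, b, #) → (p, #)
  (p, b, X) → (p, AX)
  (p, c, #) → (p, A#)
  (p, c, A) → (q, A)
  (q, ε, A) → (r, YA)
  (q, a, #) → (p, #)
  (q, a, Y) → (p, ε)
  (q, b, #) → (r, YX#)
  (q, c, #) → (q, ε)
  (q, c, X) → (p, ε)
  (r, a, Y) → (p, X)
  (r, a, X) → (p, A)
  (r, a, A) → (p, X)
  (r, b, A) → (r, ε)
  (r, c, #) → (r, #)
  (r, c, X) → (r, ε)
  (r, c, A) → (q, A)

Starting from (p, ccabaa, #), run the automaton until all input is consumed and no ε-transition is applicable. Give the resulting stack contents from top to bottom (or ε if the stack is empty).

AXA#

(p, ccabaa, #) ⊢ (p, cabaa, A#) ⊢ (q, abaa, A#) ⊢ (r, abaa, YA#) ⊢ (p, baa, XA#) ⊢ (p, aa, AXA#) ⊢ (q, a, YAXA#) ⊢ (p, ε, AXA#)
All input consumed in state p with stack AXA#.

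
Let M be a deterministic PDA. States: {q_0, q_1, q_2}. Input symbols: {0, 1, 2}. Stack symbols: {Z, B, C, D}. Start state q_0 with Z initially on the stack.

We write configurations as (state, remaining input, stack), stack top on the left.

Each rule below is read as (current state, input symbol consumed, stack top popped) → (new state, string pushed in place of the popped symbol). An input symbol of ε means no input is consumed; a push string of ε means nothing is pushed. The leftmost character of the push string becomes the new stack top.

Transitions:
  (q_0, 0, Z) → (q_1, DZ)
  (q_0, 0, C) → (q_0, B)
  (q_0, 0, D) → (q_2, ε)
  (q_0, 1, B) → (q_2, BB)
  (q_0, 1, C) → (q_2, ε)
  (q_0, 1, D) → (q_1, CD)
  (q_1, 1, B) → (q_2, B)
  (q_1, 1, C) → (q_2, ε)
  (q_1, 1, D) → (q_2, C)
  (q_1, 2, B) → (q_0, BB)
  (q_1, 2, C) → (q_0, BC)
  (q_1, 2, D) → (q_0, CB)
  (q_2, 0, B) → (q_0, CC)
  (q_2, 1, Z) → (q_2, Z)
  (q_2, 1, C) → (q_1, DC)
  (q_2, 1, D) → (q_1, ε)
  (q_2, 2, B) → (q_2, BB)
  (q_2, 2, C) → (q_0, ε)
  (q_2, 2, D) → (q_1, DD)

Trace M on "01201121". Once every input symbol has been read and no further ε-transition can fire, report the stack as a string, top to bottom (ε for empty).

(q_0, 01201121, Z)
  read 0, top Z: go to q_1, push DZ → (q_1, 1201121, DZ)
  read 1, top D: go to q_2, push C → (q_2, 201121, CZ)
  read 2, top C: go to q_0, push ε → (q_0, 01121, Z)
  read 0, top Z: go to q_1, push DZ → (q_1, 1121, DZ)
  read 1, top D: go to q_2, push C → (q_2, 121, CZ)
  read 1, top C: go to q_1, push DC → (q_1, 21, DCZ)
  read 2, top D: go to q_0, push CB → (q_0, 1, CBCZ)
  read 1, top C: go to q_2, push ε → (q_2, ε, BCZ)
All input consumed in state q_2 with stack BCZ.

BCZ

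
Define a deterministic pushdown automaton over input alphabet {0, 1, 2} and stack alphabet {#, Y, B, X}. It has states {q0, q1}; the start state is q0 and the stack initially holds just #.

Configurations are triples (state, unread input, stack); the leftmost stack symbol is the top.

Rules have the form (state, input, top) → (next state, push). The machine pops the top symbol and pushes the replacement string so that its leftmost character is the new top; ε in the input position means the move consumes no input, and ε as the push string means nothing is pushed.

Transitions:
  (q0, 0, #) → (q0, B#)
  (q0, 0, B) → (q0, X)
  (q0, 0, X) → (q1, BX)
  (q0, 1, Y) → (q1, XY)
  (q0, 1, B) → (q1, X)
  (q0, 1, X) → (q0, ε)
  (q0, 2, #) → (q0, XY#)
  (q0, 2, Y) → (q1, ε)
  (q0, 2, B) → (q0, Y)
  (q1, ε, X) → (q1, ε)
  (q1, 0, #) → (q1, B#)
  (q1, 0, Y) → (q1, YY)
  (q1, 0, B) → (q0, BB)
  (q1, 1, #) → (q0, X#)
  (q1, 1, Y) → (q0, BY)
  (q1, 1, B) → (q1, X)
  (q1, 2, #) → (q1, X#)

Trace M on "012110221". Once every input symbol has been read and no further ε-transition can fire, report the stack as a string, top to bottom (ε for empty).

(q0, 012110221, #)
  read 0, top #: go to q0, push B# → (q0, 12110221, B#)
  read 1, top B: go to q1, push X → (q1, 2110221, X#)
  ε-move, top X: go to q1, push ε → (q1, 2110221, #)
  read 2, top #: go to q1, push X# → (q1, 110221, X#)
  ε-move, top X: go to q1, push ε → (q1, 110221, #)
  read 1, top #: go to q0, push X# → (q0, 10221, X#)
  read 1, top X: go to q0, push ε → (q0, 0221, #)
  read 0, top #: go to q0, push B# → (q0, 221, B#)
  read 2, top B: go to q0, push Y → (q0, 21, Y#)
  read 2, top Y: go to q1, push ε → (q1, 1, #)
  read 1, top #: go to q0, push X# → (q0, ε, X#)
All input consumed in state q0 with stack X#.

X#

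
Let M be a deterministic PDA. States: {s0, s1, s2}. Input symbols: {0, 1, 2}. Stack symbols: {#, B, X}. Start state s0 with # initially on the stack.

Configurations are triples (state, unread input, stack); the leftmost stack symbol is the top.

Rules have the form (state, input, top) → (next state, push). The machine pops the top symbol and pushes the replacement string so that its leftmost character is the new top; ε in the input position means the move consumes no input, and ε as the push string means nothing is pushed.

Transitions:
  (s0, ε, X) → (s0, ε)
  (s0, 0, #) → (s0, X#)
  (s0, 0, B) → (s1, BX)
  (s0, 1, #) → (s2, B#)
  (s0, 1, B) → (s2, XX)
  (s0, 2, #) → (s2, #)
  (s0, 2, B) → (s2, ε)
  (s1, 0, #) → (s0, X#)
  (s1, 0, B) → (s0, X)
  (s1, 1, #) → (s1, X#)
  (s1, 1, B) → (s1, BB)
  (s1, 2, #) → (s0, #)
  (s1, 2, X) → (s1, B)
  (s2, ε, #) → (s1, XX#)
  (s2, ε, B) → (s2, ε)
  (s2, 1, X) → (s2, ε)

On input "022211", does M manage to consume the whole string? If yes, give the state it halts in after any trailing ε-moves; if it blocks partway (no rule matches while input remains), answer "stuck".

(s0, 022211, #)
  read 0, top #: go to s0, push X# → (s0, 22211, X#)
  ε-move, top X: go to s0, push ε → (s0, 22211, #)
  read 2, top #: go to s2, push # → (s2, 2211, #)
  ε-move, top #: go to s1, push XX# → (s1, 2211, XX#)
  read 2, top X: go to s1, push B → (s1, 211, BX#)
No transition for (s1, 2, top B); M blocks with input 211 remaining.

stuck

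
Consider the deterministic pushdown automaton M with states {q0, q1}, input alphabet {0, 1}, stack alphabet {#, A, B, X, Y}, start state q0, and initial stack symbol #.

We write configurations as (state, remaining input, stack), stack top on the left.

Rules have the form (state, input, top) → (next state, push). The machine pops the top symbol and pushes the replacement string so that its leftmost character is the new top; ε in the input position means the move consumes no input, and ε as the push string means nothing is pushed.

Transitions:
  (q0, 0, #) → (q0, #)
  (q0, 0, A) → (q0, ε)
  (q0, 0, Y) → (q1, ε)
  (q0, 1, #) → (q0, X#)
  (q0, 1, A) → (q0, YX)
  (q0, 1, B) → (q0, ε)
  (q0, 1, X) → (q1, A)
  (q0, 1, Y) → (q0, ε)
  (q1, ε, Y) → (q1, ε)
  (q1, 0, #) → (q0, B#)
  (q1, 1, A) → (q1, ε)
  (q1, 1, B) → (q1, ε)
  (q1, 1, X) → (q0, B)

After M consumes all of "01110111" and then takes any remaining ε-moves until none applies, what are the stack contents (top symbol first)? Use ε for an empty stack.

(q0, 01110111, #) ⊢ (q0, 1110111, #) ⊢ (q0, 110111, X#) ⊢ (q1, 10111, A#) ⊢ (q1, 0111, #) ⊢ (q0, 111, B#) ⊢ (q0, 11, #) ⊢ (q0, 1, X#) ⊢ (q1, ε, A#)
All input consumed in state q1 with stack A#.

A#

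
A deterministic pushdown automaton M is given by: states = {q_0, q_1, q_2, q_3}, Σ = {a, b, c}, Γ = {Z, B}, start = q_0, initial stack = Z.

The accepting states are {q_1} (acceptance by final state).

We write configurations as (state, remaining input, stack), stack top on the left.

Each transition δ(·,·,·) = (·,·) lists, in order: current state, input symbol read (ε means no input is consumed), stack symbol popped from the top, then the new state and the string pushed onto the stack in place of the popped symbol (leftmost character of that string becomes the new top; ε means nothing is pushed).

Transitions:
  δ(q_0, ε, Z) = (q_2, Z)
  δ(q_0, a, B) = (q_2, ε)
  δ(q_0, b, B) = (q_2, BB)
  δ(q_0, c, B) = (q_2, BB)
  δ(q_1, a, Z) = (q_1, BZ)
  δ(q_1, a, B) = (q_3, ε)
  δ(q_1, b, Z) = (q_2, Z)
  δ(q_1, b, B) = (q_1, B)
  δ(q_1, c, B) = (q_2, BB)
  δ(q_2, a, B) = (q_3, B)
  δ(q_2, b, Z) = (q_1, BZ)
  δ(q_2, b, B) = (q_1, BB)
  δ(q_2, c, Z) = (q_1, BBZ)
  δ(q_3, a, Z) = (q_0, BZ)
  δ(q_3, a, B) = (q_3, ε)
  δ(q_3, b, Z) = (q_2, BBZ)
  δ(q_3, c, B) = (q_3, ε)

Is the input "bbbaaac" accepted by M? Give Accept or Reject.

(q_0, bbbaaac, Z)
  ε-move, top Z: go to q_2, push Z → (q_2, bbbaaac, Z)
  read b, top Z: go to q_1, push BZ → (q_1, bbaaac, BZ)
  read b, top B: go to q_1, push B → (q_1, baaac, BZ)
  read b, top B: go to q_1, push B → (q_1, aaac, BZ)
  read a, top B: go to q_3, push ε → (q_3, aac, Z)
  read a, top Z: go to q_0, push BZ → (q_0, ac, BZ)
  read a, top B: go to q_2, push ε → (q_2, c, Z)
  read c, top Z: go to q_1, push BBZ → (q_1, ε, BBZ)
All input consumed; state q_1 ∈ F.

Accept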